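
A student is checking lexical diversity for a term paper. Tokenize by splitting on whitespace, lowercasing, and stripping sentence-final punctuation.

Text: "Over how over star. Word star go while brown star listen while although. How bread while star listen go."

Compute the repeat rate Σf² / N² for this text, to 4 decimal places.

0.1247

Frequencies: star:4, while:3, over:2, how:2, go:2, listen:2, word:1, brown:1, although:1, bread:1
Σf² = 45; N² = 361
Repeat rate = 45 / 361 = 0.1247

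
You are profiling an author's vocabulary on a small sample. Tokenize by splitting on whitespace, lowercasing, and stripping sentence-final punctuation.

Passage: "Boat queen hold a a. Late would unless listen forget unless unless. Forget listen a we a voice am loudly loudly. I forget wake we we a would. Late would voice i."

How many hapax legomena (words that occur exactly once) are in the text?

5

Frequencies: a:5, would:3, unless:3, forget:3, we:3, late:2, listen:2, voice:2, loudly:2, i:2, boat:1, queen:1, hold:1, am:1, wake:1
Hapax (freq=1): am, boat, hold, queen, wake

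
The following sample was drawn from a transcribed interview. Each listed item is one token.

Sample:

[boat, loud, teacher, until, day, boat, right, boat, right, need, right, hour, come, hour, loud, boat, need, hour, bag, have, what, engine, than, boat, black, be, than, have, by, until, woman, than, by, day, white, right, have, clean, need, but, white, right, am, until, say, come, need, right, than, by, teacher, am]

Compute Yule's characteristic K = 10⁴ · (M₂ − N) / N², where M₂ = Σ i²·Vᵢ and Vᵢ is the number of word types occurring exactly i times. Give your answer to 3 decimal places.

Frequencies: right:6, boat:5, need:4, than:4, until:3, hour:3, have:3, by:3, loud:2, teacher:2, day:2, come:2, white:2, am:2, bag:1, what:1, engine:1, black:1, be:1, woman:1, … (3 more, each freq 1)
N = 52. Frequency spectrum: V_1=9, V_2=6, V_3=4, V_4=2, V_5=1, V_6=1
M₂ = 1²·9 + 2²·6 + 3²·4 + 4²·2 + 5²·1 + 6²·1 = 162
K = 10000 × (162 − 52) / 52² = 406.805

406.805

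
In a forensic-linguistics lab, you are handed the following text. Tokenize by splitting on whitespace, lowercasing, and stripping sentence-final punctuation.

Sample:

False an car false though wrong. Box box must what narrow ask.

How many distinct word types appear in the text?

Distinct types: {an, ask, box, car, false, must, narrow, though, what, wrong}
V = 10

10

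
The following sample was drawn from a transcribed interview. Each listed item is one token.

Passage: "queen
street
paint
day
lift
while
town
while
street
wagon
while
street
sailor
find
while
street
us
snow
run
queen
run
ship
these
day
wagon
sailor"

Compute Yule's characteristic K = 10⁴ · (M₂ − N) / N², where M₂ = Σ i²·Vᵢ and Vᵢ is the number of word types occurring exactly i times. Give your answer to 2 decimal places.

Frequencies: street:4, while:4, queen:2, day:2, wagon:2, sailor:2, run:2, paint:1, lift:1, town:1, find:1, us:1, snow:1, ship:1, these:1
N = 26. Frequency spectrum: V_1=8, V_2=5, V_4=2
M₂ = 1²·8 + 2²·5 + 4²·2 = 60
K = 10000 × (60 − 26) / 26² = 502.96

502.96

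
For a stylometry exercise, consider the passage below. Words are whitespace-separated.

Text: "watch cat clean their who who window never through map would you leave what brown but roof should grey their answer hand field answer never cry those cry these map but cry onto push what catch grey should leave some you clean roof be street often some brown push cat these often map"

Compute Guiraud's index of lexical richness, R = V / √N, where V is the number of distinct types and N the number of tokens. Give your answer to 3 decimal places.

4.258

N = 53, V = 31.
√N = 7.280110
R = 31 / 7.280110 = 4.258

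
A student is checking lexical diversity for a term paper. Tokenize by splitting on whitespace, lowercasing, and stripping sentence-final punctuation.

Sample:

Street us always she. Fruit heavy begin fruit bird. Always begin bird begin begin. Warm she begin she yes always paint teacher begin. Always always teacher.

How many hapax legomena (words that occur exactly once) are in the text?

6

Frequencies: begin:6, always:5, she:3, fruit:2, bird:2, teacher:2, street:1, us:1, heavy:1, warm:1, yes:1, paint:1
Hapax (freq=1): heavy, paint, street, us, warm, yes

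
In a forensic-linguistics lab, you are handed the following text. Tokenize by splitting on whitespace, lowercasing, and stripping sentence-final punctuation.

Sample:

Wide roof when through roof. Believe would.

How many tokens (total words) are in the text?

7

Tokens: wide, roof, when, through, roof, believe, would
N = 7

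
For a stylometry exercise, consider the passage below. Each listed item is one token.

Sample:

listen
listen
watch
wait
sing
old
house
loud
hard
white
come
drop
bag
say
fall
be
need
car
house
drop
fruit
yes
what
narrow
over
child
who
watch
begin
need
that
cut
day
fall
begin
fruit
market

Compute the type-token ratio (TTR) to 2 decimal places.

N = 37 tokens, V = 29 types.
TTR = V / N = 29 / 37 = 0.78

0.78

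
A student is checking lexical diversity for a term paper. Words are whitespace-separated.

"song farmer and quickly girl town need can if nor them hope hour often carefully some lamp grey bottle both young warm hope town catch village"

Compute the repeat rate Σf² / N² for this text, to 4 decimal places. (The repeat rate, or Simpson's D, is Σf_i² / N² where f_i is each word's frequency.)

0.0444

Frequencies: town:2, hope:2, song:1, farmer:1, and:1, quickly:1, girl:1, need:1, can:1, if:1, nor:1, them:1, hour:1, often:1, carefully:1, some:1, lamp:1, grey:1, bottle:1, both:1, … (4 more, each freq 1)
Σf² = 30; N² = 676
Repeat rate = 30 / 676 = 0.0444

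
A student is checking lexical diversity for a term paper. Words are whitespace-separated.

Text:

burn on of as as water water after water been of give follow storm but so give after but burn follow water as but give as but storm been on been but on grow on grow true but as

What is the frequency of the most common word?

6

Frequencies: but:6, as:5, on:4, water:4, been:3, give:3, burn:2, of:2, after:2, follow:2, storm:2, grow:2, so:1, true:1
Most common: 'but' with frequency 6.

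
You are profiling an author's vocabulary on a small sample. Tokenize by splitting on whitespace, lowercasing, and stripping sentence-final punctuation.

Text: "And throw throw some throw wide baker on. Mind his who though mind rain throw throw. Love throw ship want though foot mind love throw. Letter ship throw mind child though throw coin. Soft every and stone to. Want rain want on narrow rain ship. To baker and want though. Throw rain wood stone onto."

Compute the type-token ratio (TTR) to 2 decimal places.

N = 55 tokens, V = 25 types.
TTR = V / N = 25 / 55 = 0.45

0.45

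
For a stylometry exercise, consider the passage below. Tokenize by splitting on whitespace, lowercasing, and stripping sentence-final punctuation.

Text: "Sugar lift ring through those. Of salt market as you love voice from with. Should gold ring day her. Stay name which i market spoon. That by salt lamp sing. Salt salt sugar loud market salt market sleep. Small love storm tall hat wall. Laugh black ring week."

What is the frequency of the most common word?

Frequencies: salt:5, market:4, ring:3, sugar:2, love:2, lift:1, through:1, those:1, of:1, as:1, you:1, voice:1, from:1, with:1, should:1, gold:1, day:1, her:1, stay:1, name:1, … (17 more, each freq 1)
Most common: 'salt' with frequency 5.

5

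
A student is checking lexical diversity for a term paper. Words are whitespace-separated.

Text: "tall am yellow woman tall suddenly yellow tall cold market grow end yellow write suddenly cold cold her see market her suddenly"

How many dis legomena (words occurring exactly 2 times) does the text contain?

Frequencies: tall:3, yellow:3, suddenly:3, cold:3, market:2, her:2, am:1, woman:1, grow:1, end:1, write:1, see:1
Words with frequency 2: her, market

2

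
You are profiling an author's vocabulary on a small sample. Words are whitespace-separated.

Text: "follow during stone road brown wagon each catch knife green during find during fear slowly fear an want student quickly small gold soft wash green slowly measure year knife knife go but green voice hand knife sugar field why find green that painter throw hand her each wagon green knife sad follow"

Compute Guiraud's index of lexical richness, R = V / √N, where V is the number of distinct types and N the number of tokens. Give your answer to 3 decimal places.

N = 52, V = 35.
√N = 7.211103
R = 35 / 7.211103 = 4.854

4.854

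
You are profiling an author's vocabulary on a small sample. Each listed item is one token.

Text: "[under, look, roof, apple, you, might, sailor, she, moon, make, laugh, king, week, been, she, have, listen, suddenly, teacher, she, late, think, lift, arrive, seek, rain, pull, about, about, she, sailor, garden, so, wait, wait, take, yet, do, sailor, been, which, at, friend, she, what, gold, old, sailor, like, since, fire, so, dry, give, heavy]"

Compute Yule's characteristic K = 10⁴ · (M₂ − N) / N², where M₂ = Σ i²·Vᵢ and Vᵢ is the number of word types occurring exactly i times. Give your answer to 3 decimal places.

Frequencies: she:5, sailor:4, been:2, about:2, so:2, wait:2, under:1, look:1, roof:1, apple:1, you:1, might:1, moon:1, make:1, laugh:1, king:1, week:1, have:1, listen:1, suddenly:1, … (24 more, each freq 1)
N = 55. Frequency spectrum: V_1=38, V_2=4, V_4=1, V_5=1
M₂ = 1²·38 + 2²·4 + 4²·1 + 5²·1 = 95
K = 10000 × (95 − 55) / 55² = 132.231

132.231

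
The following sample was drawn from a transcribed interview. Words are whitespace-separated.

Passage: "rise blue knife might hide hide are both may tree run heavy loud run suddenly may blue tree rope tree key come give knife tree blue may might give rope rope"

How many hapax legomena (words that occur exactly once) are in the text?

Frequencies: tree:4, blue:3, may:3, rope:3, knife:2, might:2, hide:2, run:2, give:2, rise:1, are:1, both:1, heavy:1, loud:1, suddenly:1, key:1, come:1
Hapax (freq=1): are, both, come, heavy, key, loud, rise, suddenly

8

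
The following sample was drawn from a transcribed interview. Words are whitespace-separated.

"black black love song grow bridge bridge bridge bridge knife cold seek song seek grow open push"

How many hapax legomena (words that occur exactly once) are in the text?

5

Frequencies: bridge:4, black:2, song:2, grow:2, seek:2, love:1, knife:1, cold:1, open:1, push:1
Hapax (freq=1): cold, knife, love, open, push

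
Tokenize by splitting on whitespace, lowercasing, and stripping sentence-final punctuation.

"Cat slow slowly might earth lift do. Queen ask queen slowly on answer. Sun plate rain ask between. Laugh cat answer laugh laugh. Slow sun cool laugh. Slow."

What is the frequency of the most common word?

Frequencies: laugh:4, slow:3, cat:2, slowly:2, queen:2, ask:2, answer:2, sun:2, might:1, earth:1, lift:1, do:1, on:1, plate:1, rain:1, between:1, cool:1
Most common: 'laugh' with frequency 4.

4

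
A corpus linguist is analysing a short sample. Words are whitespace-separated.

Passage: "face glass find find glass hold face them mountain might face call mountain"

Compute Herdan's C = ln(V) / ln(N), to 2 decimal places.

0.81

N = 13, V = 8.
ln(V) = 2.079442, ln(N) = 2.564949
C = 2.079442 / 2.564949 = 0.81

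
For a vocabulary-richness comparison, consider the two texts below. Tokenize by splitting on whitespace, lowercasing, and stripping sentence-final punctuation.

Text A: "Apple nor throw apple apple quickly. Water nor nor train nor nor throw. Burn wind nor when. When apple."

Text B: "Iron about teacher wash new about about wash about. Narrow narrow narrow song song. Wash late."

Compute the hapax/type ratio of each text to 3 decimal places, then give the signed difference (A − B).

A: hapax=5, V=9, ratio=0.556
B: hapax=4, V=8, ratio=0.500
Difference = 0.556 − 0.500 = 0.056

0.056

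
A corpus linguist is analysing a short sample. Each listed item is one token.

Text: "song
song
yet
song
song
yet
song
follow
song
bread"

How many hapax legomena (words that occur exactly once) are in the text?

2

Frequencies: song:6, yet:2, follow:1, bread:1
Hapax (freq=1): bread, follow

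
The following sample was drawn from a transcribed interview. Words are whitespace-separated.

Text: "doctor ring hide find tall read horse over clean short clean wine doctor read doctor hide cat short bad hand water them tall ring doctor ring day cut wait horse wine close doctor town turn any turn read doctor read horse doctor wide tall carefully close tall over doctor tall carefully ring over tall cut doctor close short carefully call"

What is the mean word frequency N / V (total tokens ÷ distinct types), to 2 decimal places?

2.31

N = 60 tokens, V = 26 types.
Mean frequency = N / V = 60 / 26 = 2.31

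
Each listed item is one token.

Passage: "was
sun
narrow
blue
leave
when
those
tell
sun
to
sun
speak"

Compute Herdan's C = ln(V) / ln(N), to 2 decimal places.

0.93

N = 12, V = 10.
ln(V) = 2.302585, ln(N) = 2.484907
C = 2.302585 / 2.484907 = 0.93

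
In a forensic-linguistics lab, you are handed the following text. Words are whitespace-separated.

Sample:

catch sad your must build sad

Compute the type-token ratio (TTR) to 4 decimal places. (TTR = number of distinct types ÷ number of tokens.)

0.8333

N = 6 tokens, V = 5 types.
TTR = V / N = 5 / 6 = 0.8333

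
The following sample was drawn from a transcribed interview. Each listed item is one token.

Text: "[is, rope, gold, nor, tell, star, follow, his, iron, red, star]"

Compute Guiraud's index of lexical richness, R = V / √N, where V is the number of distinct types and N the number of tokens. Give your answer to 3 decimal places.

3.015

N = 11, V = 10.
√N = 3.316625
R = 10 / 3.316625 = 3.015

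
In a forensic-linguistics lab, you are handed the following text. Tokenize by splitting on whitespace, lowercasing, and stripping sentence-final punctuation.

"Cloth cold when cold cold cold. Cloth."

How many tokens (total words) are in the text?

7

Tokens: cloth, cold, when, cold, cold, cold, cloth
N = 7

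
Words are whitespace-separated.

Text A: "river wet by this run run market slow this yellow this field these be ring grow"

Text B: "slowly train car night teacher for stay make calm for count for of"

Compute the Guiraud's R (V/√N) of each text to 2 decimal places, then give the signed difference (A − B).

0.20

A: V=13, N=16, R=3.25
B: V=11, N=13, R=3.05
Difference = 3.25 − 3.05 = 0.20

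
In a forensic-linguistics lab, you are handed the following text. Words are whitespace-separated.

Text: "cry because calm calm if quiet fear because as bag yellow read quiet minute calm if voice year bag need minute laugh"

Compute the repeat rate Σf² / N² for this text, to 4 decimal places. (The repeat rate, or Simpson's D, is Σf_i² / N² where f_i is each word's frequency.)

0.0785

Frequencies: calm:3, because:2, if:2, quiet:2, bag:2, minute:2, cry:1, fear:1, as:1, yellow:1, read:1, voice:1, year:1, need:1, laugh:1
Σf² = 38; N² = 484
Repeat rate = 38 / 484 = 0.0785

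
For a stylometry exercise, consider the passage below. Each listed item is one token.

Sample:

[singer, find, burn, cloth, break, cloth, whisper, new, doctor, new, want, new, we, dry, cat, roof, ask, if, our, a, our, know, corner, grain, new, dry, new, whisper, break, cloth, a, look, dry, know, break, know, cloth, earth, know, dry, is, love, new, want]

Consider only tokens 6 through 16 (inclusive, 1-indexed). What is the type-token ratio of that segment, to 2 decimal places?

Segment tokens 6–16: cloth, whisper, new, doctor, new, want, new, we, dry, cat, roof
Segment N = 11, segment V = 9.
TTR = 9 / 11 = 0.82

0.82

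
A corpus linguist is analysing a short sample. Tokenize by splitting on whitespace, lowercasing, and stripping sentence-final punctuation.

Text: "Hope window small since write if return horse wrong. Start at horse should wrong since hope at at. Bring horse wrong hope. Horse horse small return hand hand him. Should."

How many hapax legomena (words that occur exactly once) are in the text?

6

Frequencies: horse:5, hope:3, wrong:3, at:3, small:2, since:2, return:2, should:2, hand:2, window:1, write:1, if:1, start:1, bring:1, him:1
Hapax (freq=1): bring, him, if, start, window, write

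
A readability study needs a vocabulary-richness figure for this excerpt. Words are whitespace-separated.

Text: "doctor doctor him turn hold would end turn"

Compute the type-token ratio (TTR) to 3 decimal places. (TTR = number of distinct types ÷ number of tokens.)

0.750

N = 8 tokens, V = 6 types.
TTR = V / N = 6 / 8 = 0.750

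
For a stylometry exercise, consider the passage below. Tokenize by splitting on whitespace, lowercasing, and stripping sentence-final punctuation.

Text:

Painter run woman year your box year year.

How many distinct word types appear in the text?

Distinct types: {box, painter, run, woman, year, your}
V = 6

6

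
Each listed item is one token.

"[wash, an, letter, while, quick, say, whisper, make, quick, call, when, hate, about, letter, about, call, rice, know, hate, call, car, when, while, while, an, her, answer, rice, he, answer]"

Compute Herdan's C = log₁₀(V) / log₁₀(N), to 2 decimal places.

N = 30, V = 18.
log₁₀(V) = 1.255273, log₁₀(N) = 1.477121
C = 1.255273 / 1.477121 = 0.85

0.85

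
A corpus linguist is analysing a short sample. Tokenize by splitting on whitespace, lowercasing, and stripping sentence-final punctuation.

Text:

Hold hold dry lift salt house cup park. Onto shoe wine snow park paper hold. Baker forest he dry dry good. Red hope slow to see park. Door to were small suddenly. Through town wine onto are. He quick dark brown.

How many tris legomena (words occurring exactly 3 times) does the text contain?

3

Frequencies: hold:3, dry:3, park:3, onto:2, wine:2, he:2, to:2, lift:1, salt:1, house:1, cup:1, shoe:1, snow:1, paper:1, baker:1, forest:1, good:1, red:1, hope:1, slow:1, … (11 more, each freq 1)
Words with frequency 3: dry, hold, park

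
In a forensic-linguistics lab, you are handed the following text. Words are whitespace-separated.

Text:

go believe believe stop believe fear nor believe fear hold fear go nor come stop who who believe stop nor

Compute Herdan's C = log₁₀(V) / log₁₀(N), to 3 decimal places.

N = 20, V = 8.
log₁₀(V) = 0.903090, log₁₀(N) = 1.301030
C = 0.903090 / 1.301030 = 0.694

0.694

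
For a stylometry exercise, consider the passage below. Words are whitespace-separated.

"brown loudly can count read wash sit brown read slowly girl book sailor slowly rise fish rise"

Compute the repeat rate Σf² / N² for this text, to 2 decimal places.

0.09

Frequencies: brown:2, read:2, slowly:2, rise:2, loudly:1, can:1, count:1, wash:1, sit:1, girl:1, book:1, sailor:1, fish:1
Σf² = 25; N² = 289
Repeat rate = 25 / 289 = 0.09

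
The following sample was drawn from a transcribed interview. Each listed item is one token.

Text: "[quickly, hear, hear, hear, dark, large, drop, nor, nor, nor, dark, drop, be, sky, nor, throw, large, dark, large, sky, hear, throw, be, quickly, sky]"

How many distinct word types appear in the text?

9

Distinct types: {be, dark, drop, hear, large, nor, quickly, sky, throw}
V = 9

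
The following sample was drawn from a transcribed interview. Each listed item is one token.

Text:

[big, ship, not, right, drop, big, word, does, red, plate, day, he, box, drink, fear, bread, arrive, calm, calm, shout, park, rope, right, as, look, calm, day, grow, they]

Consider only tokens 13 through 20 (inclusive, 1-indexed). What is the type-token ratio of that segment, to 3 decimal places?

0.875

Segment tokens 13–20: box, drink, fear, bread, arrive, calm, calm, shout
Segment N = 8, segment V = 7.
TTR = 7 / 8 = 0.875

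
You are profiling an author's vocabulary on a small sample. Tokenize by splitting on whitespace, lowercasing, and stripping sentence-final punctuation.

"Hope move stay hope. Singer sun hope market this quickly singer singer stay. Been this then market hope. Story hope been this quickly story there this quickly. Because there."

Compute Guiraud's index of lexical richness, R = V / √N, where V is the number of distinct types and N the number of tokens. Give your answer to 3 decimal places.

2.414

N = 29, V = 13.
√N = 5.385165
R = 13 / 5.385165 = 2.414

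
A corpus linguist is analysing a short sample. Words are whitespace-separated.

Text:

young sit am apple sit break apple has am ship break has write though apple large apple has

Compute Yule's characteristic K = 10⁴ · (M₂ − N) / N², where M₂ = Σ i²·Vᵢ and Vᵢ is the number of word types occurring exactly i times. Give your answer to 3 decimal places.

Frequencies: apple:4, has:3, sit:2, am:2, break:2, young:1, ship:1, write:1, though:1, large:1
N = 18. Frequency spectrum: V_1=5, V_2=3, V_3=1, V_4=1
M₂ = 1²·5 + 2²·3 + 3²·1 + 4²·1 = 42
K = 10000 × (42 − 18) / 18² = 740.741

740.741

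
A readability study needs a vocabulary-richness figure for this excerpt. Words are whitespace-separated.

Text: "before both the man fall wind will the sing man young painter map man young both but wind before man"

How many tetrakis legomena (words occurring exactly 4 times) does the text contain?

Frequencies: man:4, before:2, both:2, the:2, wind:2, young:2, fall:1, will:1, sing:1, painter:1, map:1, but:1
Words with frequency 4: man

1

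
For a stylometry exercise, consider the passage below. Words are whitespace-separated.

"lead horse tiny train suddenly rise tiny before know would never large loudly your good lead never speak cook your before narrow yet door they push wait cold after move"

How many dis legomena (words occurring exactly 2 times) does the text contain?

Frequencies: lead:2, tiny:2, before:2, never:2, your:2, horse:1, train:1, suddenly:1, rise:1, know:1, would:1, large:1, loudly:1, good:1, speak:1, cook:1, narrow:1, yet:1, door:1, they:1, … (5 more, each freq 1)
Words with frequency 2: before, lead, never, tiny, your

5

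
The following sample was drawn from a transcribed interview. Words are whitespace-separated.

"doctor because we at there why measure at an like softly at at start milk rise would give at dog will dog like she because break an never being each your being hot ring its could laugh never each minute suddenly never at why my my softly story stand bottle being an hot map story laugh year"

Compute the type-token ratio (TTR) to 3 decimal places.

0.632

N = 57 tokens, V = 36 types.
TTR = V / N = 36 / 57 = 0.632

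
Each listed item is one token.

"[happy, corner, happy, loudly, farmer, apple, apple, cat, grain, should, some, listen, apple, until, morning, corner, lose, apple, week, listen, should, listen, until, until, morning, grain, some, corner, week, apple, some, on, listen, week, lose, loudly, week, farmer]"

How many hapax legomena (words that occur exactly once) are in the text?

2

Frequencies: apple:5, listen:4, week:4, corner:3, some:3, until:3, happy:2, loudly:2, farmer:2, grain:2, should:2, morning:2, lose:2, cat:1, on:1
Hapax (freq=1): cat, on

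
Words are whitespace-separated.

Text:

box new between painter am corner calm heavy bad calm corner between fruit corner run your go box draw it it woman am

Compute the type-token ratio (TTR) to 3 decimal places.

N = 23 tokens, V = 16 types.
TTR = V / N = 16 / 23 = 0.696

0.696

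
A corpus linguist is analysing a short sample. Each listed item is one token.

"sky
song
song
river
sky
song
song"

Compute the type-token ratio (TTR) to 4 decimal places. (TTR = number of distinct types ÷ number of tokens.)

0.4286

N = 7 tokens, V = 3 types.
TTR = V / N = 3 / 7 = 0.4286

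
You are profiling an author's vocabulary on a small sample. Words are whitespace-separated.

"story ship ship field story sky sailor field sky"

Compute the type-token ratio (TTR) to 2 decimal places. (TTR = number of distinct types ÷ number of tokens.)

N = 9 tokens, V = 5 types.
TTR = V / N = 5 / 9 = 0.56

0.56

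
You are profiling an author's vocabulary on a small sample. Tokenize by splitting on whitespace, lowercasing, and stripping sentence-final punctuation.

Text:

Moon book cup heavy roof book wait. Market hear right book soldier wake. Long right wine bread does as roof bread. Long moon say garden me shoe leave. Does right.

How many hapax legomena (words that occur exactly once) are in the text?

Frequencies: book:3, right:3, moon:2, roof:2, long:2, bread:2, does:2, cup:1, heavy:1, wait:1, market:1, hear:1, soldier:1, wake:1, wine:1, as:1, say:1, garden:1, me:1, shoe:1, … (1 more, each freq 1)
Hapax (freq=1): as, cup, garden, hear, heavy, leave, market, me, say, shoe, soldier, wait, wake, wine

14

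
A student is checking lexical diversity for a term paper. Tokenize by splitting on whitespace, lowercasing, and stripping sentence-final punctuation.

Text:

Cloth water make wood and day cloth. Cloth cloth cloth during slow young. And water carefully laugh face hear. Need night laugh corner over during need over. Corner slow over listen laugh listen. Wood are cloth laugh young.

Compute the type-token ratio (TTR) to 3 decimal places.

0.500

N = 38 tokens, V = 19 types.
TTR = V / N = 19 / 38 = 0.500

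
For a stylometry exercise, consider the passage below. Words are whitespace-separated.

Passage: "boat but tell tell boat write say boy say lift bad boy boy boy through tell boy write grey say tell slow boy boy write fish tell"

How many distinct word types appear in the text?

12

Distinct types: {bad, boat, boy, but, fish, grey, lift, say, slow, tell, through, write}
V = 12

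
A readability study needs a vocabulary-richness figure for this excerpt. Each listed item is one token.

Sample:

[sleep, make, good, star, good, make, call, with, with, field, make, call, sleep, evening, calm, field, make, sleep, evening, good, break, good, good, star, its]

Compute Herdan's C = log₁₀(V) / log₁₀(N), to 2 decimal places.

0.74

N = 25, V = 11.
log₁₀(V) = 1.041393, log₁₀(N) = 1.397940
C = 1.041393 / 1.397940 = 0.74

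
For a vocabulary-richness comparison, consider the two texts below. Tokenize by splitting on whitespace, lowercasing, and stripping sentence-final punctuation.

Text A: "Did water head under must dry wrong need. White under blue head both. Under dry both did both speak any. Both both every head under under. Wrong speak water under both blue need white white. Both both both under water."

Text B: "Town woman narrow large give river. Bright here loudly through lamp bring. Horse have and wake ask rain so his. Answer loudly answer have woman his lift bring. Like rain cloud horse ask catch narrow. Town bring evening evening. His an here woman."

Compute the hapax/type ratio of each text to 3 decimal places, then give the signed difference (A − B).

-0.305

A: hapax=3, V=14, ratio=0.214
B: hapax=14, V=27, ratio=0.519
Difference = 0.214 − 0.519 = -0.305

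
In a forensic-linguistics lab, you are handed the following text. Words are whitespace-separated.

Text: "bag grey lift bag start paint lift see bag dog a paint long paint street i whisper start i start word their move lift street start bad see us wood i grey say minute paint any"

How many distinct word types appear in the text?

21

Distinct types: {a, any, bad, bag, dog, grey, i, lift, long, minute, move, paint, say, see, start, street, their, us, whisper, wood, word}
V = 21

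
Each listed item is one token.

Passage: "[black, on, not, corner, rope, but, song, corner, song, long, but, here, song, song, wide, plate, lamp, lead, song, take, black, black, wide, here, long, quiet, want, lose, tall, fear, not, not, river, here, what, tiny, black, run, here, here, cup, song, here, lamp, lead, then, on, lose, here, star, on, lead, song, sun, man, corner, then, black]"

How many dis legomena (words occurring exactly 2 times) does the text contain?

6

Frequencies: song:7, here:7, black:5, on:3, not:3, corner:3, lead:3, but:2, long:2, wide:2, lamp:2, lose:2, then:2, rope:1, plate:1, take:1, quiet:1, want:1, tall:1, fear:1, … (8 more, each freq 1)
Words with frequency 2: but, lamp, long, lose, then, wide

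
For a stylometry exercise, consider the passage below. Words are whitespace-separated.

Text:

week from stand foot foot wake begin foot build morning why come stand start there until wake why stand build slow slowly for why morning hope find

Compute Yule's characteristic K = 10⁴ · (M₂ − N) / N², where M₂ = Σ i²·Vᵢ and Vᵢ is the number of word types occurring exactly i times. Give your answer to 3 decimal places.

Frequencies: stand:3, foot:3, why:3, wake:2, build:2, morning:2, week:1, from:1, begin:1, come:1, start:1, there:1, until:1, slow:1, slowly:1, for:1, hope:1, find:1
N = 27. Frequency spectrum: V_1=12, V_2=3, V_3=3
M₂ = 1²·12 + 2²·3 + 3²·3 = 51
K = 10000 × (51 − 27) / 27² = 329.218

329.218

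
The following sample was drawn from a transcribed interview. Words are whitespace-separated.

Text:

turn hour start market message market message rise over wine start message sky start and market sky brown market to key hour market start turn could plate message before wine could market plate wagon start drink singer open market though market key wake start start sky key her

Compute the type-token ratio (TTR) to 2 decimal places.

0.48

N = 48 tokens, V = 23 types.
TTR = V / N = 23 / 48 = 0.48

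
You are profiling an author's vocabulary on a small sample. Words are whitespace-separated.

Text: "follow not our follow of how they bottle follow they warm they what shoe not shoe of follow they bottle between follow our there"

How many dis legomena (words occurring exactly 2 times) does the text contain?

Frequencies: follow:5, they:4, not:2, our:2, of:2, bottle:2, shoe:2, how:1, warm:1, what:1, between:1, there:1
Words with frequency 2: bottle, not, of, our, shoe

5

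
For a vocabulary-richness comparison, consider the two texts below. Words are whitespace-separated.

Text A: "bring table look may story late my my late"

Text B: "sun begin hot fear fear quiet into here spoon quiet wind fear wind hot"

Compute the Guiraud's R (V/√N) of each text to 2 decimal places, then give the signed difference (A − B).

-0.08

A: V=7, N=9, R=2.33
B: V=9, N=14, R=2.41
Difference = 2.33 − 2.41 = -0.08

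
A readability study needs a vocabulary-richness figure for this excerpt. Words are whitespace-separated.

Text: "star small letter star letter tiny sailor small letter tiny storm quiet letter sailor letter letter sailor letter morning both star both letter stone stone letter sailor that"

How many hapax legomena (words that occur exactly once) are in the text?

4

Frequencies: letter:9, sailor:4, star:3, small:2, tiny:2, both:2, stone:2, storm:1, quiet:1, morning:1, that:1
Hapax (freq=1): morning, quiet, storm, that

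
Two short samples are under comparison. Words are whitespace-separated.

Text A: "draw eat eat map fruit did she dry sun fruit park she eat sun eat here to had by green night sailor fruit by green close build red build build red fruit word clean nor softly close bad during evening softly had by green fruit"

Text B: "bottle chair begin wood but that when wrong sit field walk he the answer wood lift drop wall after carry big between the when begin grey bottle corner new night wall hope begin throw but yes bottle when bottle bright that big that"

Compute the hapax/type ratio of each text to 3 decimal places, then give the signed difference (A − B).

-0.113

A: hapax=15, V=26, ratio=0.577
B: hapax=20, V=29, ratio=0.690
Difference = 0.577 − 0.690 = -0.113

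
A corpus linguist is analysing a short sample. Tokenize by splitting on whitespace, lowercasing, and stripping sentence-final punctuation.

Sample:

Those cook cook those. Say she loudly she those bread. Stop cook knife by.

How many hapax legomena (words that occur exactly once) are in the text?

6

Frequencies: those:3, cook:3, she:2, say:1, loudly:1, bread:1, stop:1, knife:1, by:1
Hapax (freq=1): bread, by, knife, loudly, say, stop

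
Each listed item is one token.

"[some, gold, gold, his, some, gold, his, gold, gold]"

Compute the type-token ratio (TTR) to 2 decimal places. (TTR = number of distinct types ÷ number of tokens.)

N = 9 tokens, V = 3 types.
TTR = V / N = 3 / 9 = 0.33

0.33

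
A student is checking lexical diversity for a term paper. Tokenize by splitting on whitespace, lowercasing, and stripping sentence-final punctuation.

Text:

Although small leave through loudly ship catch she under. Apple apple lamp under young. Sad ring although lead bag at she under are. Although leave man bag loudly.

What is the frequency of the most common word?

Frequencies: although:3, under:3, leave:2, loudly:2, she:2, apple:2, bag:2, small:1, through:1, ship:1, catch:1, lamp:1, young:1, sad:1, ring:1, lead:1, at:1, are:1, man:1
Most common: 'although' with frequency 3.

3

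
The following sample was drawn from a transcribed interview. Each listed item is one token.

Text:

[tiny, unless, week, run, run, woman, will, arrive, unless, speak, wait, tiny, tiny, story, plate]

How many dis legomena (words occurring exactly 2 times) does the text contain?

2

Frequencies: tiny:3, unless:2, run:2, week:1, woman:1, will:1, arrive:1, speak:1, wait:1, story:1, plate:1
Words with frequency 2: run, unless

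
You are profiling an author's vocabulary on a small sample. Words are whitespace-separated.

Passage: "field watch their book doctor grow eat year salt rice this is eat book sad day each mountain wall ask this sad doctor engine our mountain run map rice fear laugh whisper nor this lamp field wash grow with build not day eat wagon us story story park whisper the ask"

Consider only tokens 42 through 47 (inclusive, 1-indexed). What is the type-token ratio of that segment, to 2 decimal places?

Segment tokens 42–47: day, eat, wagon, us, story, story
Segment N = 6, segment V = 5.
TTR = 5 / 6 = 0.83

0.83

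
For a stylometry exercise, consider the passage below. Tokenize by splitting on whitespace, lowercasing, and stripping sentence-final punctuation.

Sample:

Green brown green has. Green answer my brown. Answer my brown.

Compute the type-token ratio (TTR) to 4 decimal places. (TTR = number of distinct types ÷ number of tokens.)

N = 11 tokens, V = 5 types.
TTR = V / N = 5 / 11 = 0.4545

0.4545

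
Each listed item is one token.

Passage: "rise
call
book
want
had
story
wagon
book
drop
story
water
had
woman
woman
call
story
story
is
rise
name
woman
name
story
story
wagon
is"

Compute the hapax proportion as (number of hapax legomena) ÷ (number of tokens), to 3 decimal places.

Frequencies: story:6, woman:3, rise:2, call:2, book:2, had:2, wagon:2, is:2, name:2, want:1, drop:1, water:1
Hapax count = 3; token count = 26.
Ratio = 3 / 26 = 0.115

0.115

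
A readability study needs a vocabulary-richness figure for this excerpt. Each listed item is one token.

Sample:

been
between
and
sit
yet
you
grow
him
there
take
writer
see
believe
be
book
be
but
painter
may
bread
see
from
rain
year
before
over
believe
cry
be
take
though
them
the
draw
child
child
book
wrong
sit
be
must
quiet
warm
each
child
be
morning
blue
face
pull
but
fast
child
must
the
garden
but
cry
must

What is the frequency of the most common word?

5

Frequencies: be:5, child:4, but:3, must:3, sit:2, take:2, see:2, believe:2, book:2, cry:2, the:2, been:1, between:1, and:1, yet:1, you:1, grow:1, him:1, there:1, writer:1, … (21 more, each freq 1)
Most common: 'be' with frequency 5.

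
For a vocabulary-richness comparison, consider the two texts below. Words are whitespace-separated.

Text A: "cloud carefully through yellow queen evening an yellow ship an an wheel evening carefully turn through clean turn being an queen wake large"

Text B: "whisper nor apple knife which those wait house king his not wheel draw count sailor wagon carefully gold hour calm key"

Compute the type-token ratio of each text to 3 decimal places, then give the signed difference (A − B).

-0.391

TTR(A) = 14/23 = 0.609
TTR(B) = 21/21 = 1.000
Difference = 0.609 − 1.000 = -0.391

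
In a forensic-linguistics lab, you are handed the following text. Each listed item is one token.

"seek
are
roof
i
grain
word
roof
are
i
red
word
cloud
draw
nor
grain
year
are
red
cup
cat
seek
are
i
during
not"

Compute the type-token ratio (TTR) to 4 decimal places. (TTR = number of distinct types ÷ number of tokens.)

N = 25 tokens, V = 15 types.
TTR = V / N = 15 / 25 = 0.6000

0.6000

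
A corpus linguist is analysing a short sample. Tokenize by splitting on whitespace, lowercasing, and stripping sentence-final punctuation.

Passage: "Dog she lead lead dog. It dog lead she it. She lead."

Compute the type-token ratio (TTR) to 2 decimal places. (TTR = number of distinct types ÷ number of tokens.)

N = 12 tokens, V = 4 types.
TTR = V / N = 4 / 12 = 0.33

0.33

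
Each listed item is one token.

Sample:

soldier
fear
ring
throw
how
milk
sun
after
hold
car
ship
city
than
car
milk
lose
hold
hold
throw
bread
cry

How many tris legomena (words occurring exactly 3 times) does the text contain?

1

Frequencies: hold:3, throw:2, milk:2, car:2, soldier:1, fear:1, ring:1, how:1, sun:1, after:1, ship:1, city:1, than:1, lose:1, bread:1, cry:1
Words with frequency 3: hold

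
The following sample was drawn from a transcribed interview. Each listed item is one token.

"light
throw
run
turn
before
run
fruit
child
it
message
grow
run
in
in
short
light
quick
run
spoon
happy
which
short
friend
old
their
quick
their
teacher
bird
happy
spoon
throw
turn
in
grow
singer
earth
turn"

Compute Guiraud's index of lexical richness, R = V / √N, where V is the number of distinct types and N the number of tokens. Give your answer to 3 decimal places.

N = 38, V = 23.
√N = 6.164414
R = 23 / 6.164414 = 3.731

3.731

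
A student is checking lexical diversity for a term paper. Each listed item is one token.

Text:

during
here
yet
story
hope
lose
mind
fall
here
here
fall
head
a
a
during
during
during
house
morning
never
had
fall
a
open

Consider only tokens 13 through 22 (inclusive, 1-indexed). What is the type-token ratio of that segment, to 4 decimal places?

Segment tokens 13–22: a, a, during, during, during, house, morning, never, had, fall
Segment N = 10, segment V = 7.
TTR = 7 / 10 = 0.7000

0.7000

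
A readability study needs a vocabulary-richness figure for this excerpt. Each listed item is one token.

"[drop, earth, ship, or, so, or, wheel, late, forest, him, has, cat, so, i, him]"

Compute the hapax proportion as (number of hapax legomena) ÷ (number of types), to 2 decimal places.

Frequencies: or:2, so:2, him:2, drop:1, earth:1, ship:1, wheel:1, late:1, forest:1, has:1, cat:1, i:1
Hapax count = 9; type count = 12.
Ratio = 9 / 12 = 0.75

0.75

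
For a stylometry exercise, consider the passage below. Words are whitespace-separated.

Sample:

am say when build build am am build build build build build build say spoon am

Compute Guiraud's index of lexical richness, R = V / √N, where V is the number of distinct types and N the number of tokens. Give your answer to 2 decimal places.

N = 16, V = 5.
√N = 4.000000
R = 5 / 4.000000 = 1.25

1.25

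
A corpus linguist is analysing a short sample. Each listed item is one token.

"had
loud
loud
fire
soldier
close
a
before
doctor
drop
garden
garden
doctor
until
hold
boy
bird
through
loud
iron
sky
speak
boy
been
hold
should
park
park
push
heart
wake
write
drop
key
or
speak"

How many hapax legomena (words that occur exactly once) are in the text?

19

Frequencies: loud:3, doctor:2, drop:2, garden:2, hold:2, boy:2, speak:2, park:2, had:1, fire:1, soldier:1, close:1, a:1, before:1, until:1, bird:1, through:1, iron:1, sky:1, been:1, … (7 more, each freq 1)
Hapax (freq=1): a, been, before, bird, close, fire, had, heart, iron, key, or, push, should, sky, soldier, through, until, wake, write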